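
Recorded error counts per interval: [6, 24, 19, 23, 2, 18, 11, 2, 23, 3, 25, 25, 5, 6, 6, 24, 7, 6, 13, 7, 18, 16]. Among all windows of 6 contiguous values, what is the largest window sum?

(6, 24, 19, 23, 2, 18) → sum 92
(24, 19, 23, 2, 18, 11) → sum 97
(19, 23, 2, 18, 11, 2) → sum 75
(23, 2, 18, 11, 2, 23) → sum 79
(2, 18, 11, 2, 23, 3) → sum 59
(18, 11, 2, 23, 3, 25) → sum 82
(11, 2, 23, 3, 25, 25) → sum 89
(2, 23, 3, 25, 25, 5) → sum 83
(23, 3, 25, 25, 5, 6) → sum 87
(3, 25, 25, 5, 6, 6) → sum 70
(25, 25, 5, 6, 6, 24) → sum 91
(25, 5, 6, 6, 24, 7) → sum 73
(5, 6, 6, 24, 7, 6) → sum 54
(6, 6, 24, 7, 6, 13) → sum 62
(6, 24, 7, 6, 13, 7) → sum 63
(24, 7, 6, 13, 7, 18) → sum 75
(7, 6, 13, 7, 18, 16) → sum 67
Largest of these is 97.

97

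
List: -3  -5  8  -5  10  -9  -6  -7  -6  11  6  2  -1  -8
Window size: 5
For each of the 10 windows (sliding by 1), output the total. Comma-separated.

5, -1, -2, -17, -18, -17, -2, 6, 12, 10

(-3, -5, 8, -5, 10) → sum 5
(-5, 8, -5, 10, -9) → sum -1
(8, -5, 10, -9, -6) → sum -2
(-5, 10, -9, -6, -7) → sum -17
(10, -9, -6, -7, -6) → sum -18
(-9, -6, -7, -6, 11) → sum -17
(-6, -7, -6, 11, 6) → sum -2
(-7, -6, 11, 6, 2) → sum 6
(-6, 11, 6, 2, -1) → sum 12
(11, 6, 2, -1, -8) → sum 10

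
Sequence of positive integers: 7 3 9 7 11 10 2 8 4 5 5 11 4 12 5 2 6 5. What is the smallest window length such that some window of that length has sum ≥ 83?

12

Extend right; whenever the sum reaches 83, record the length and shrink from the left:
add 7: running sum 7 < 83
add 3: running sum 10 < 83
add 9: running sum 19 < 83
add 7: running sum 26 < 83
add 11: running sum 37 < 83
add 10: running sum 47 < 83
add 2: running sum 49 < 83
add 8: running sum 57 < 83
add 4: running sum 61 < 83
add 5: running sum 66 < 83
add 5: running sum 71 < 83
add 11: running sum 82 < 83
add 4: shortest ending here [7, 3, 9, 7, 11, 10, 2, 8, 4, 5, 5, 11, 4] sum 86, len 13
add 12: shortest ending here [9, 7, 11, 10, 2, 8, 4, 5, 5, 11, 4, 12] sum 88, len 12
add 5: shortest ending here [7, 11, 10, 2, 8, 4, 5, 5, 11, 4, 12, 5] sum 84, len 12
add 2: shortest ending here [7, 11, 10, 2, 8, 4, 5, 5, 11, 4, 12, 5, 2] sum 86, len 13
add 6: shortest ending here [11, 10, 2, 8, 4, 5, 5, 11, 4, 12, 5, 2, 6] sum 85, len 13
add 5: shortest ending here [11, 10, 2, 8, 4, 5, 5, 11, 4, 12, 5, 2, 6, 5] sum 90, len 14
Shortest qualifying length: 12.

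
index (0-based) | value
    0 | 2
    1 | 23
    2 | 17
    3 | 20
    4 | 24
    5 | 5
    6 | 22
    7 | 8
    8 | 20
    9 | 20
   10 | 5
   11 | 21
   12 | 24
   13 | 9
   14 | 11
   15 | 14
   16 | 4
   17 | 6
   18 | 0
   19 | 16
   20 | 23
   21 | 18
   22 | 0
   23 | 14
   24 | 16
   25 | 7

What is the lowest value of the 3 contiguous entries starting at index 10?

5

Elements at indices 10..12: 5, 21, 24
min(5, 21, 24) = 5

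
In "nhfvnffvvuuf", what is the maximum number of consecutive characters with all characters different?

4

[n] len 1
[n, h] len 2
[n, h, f] len 3
[n, h, f, v] len 4
[h, f, v, n] len 4
[v, n, f] len 3
[f] len 1
[f, v] len 2
[v] len 1
[v, u] len 2
[u] len 1
[u, f] len 2
Longest all-distinct length: 4.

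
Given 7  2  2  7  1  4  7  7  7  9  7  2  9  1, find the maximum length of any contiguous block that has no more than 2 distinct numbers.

5

Extend right; when distinct count exceeds 2, shrink from the left:
add 7: window [7] (1 distinct), len 1
add 2: window [7, 2] (2 distinct), len 2
add 2: window [7, 2, 2] (2 distinct), len 3
add 7: window [7, 2, 2, 7] (2 distinct), len 4
add 1: window [7, 1] (2 distinct), len 2
add 4: window [1, 4] (2 distinct), len 2
add 7: window [4, 7] (2 distinct), len 2
add 7: window [4, 7, 7] (2 distinct), len 3
add 7: window [4, 7, 7, 7] (2 distinct), len 4
add 9: window [7, 7, 7, 9] (2 distinct), len 4
add 7: window [7, 7, 7, 9, 7] (2 distinct), len 5
add 2: window [7, 2] (2 distinct), len 2
add 9: window [2, 9] (2 distinct), len 2
add 1: window [9, 1] (2 distinct), len 2
Longest length with ≤2 distinct: 5.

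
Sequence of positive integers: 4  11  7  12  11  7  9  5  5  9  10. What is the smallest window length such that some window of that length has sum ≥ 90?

11

add 4: running sum 4 < 90
add 11: running sum 15 < 90
add 7: running sum 22 < 90
add 12: running sum 34 < 90
add 11: running sum 45 < 90
add 7: running sum 52 < 90
add 9: running sum 61 < 90
add 5: running sum 66 < 90
add 5: running sum 71 < 90
add 9: running sum 80 < 90
end 10: [4, 11, 7, 12, 11, 7, 9, 5, 5, 9, 10] sum 90, len 11
Shortest qualifying length: 11.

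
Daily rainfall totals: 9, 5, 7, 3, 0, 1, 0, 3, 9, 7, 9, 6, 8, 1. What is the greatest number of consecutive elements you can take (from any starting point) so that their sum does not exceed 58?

12

→ 9: sum 9, len 1
→ 5: sum 14, len 2
→ 7: sum 21, len 3
→ 3: sum 24, len 4
→ 0: sum 24, len 5
→ 1: sum 25, len 6
→ 0: sum 25, len 7
→ 3: sum 28, len 8
→ 9: sum 37, len 9
→ 7: sum 44, len 10
→ 9: sum 53, len 11
→ 6 (dropped 9): sum 50, len 11
→ 8: sum 58, len 12
→ 1 (dropped 5): sum 54, len 12
Longest length seen: 12.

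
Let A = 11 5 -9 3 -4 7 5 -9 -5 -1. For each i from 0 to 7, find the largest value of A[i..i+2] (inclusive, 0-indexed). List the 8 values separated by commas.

(11, 5, -9) → max 11
(5, -9, 3) → max 5
(-9, 3, -4) → max 3
(3, -4, 7) → max 7
(-4, 7, 5) → max 7
(7, 5, -9) → max 7
(5, -9, -5) → max 5
(-9, -5, -1) → max -1

11, 5, 3, 7, 7, 7, 5, -1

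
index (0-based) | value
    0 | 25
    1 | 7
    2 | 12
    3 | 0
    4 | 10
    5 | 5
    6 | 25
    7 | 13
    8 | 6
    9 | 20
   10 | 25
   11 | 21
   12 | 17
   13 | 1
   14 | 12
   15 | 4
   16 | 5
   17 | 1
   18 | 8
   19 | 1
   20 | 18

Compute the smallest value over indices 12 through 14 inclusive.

1

Elements at indices 12..14: 17, 1, 12
min(17, 1, 12) = 1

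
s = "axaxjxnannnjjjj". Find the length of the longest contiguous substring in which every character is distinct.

4

add a: [a] len 1
add x: [a, x] len 2
add a (repeat a, move left end past it): [x, a] len 2
add x (repeat x, move left end past it): [a, x] len 2
add j: [a, x, j] len 3
add x (repeat x, move left end past it): [j, x] len 2
add n: [j, x, n] len 3
add a: [j, x, n, a] len 4
add n (repeat n, move left end past it): [a, n] len 2
add n (repeat n, move left end past it): [n] len 1
add n (repeat n, move left end past it): [n] len 1
add j: [n, j] len 2
add j (repeat j, move left end past it): [j] len 1
add j (repeat j, move left end past it): [j] len 1
add j (repeat j, move left end past it): [j] len 1
Longest all-distinct length: 4.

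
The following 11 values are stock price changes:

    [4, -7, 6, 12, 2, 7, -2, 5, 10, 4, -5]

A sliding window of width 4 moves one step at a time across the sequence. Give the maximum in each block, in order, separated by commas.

12, 12, 12, 12, 7, 10, 10, 10

Sliding a size-4 window across the 11 values:
[4, -7, 6, 12] → max 12
[-7, 6, 12, 2] → max 12
[6, 12, 2, 7] → max 12
[12, 2, 7, -2] → max 12
[2, 7, -2, 5] → max 7
[7, -2, 5, 10] → max 10
[-2, 5, 10, 4] → max 10
[5, 10, 4, -5] → max 10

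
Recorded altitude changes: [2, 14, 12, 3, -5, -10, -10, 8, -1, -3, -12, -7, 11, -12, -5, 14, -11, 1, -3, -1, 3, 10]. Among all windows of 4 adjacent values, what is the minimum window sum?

2 14 12 3 → sum 31
14 12 3 -5 → sum 24
12 3 -5 -10 → sum 0
3 -5 -10 -10 → sum -22
-5 -10 -10 8 → sum -17
-10 -10 8 -1 → sum -13
-10 8 -1 -3 → sum -6
8 -1 -3 -12 → sum -8
-1 -3 -12 -7 → sum -23
-3 -12 -7 11 → sum -11
-12 -7 11 -12 → sum -20
-7 11 -12 -5 → sum -13
11 -12 -5 14 → sum 8
-12 -5 14 -11 → sum -14
-5 14 -11 1 → sum -1
14 -11 1 -3 → sum 1
-11 1 -3 -1 → sum -14
1 -3 -1 3 → sum 0
-3 -1 3 10 → sum 9
Minimum of these is -23.

-23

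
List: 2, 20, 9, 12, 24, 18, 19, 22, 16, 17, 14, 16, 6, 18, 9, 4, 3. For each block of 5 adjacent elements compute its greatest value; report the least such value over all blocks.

17

Each size-5 window and its max:
(2, 20, 9, 12, 24) → max 24
(20, 9, 12, 24, 18) → max 24
(9, 12, 24, 18, 19) → max 24
(12, 24, 18, 19, 22) → max 24
(24, 18, 19, 22, 16) → max 24
(18, 19, 22, 16, 17) → max 22
(19, 22, 16, 17, 14) → max 22
(22, 16, 17, 14, 16) → max 22
(16, 17, 14, 16, 6) → max 17
(17, 14, 16, 6, 18) → max 18
(14, 16, 6, 18, 9) → max 18
(16, 6, 18, 9, 4) → max 18
(6, 18, 9, 4, 3) → max 18
Least of these is 17.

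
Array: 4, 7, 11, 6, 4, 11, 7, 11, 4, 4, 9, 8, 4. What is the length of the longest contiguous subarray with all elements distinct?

4

add 4: [4] len 1
add 7: [4, 7] len 2
add 11: [4, 7, 11] len 3
add 6: [4, 7, 11, 6] len 4
add 4 (repeat 4, move left end past it): [7, 11, 6, 4] len 4
add 11 (repeat 11, move left end past it): [6, 4, 11] len 3
add 7: [6, 4, 11, 7] len 4
add 11 (repeat 11, move left end past it): [7, 11] len 2
add 4: [7, 11, 4] len 3
add 4 (repeat 4, move left end past it): [4] len 1
add 9: [4, 9] len 2
add 8: [4, 9, 8] len 3
add 4 (repeat 4, move left end past it): [9, 8, 4] len 3
Longest all-distinct length: 4.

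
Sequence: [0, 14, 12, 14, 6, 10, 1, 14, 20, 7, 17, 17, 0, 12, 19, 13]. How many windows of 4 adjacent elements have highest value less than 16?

5

[0, 14, 12, 14] → max 14  < 16 ✓
[14, 12, 14, 6] → max 14  < 16 ✓
[12, 14, 6, 10] → max 14  < 16 ✓
[14, 6, 10, 1] → max 14  < 16 ✓
[6, 10, 1, 14] → max 14  < 16 ✓
[10, 1, 14, 20] → max 20
[1, 14, 20, 7] → max 20
[14, 20, 7, 17] → max 20
[20, 7, 17, 17] → max 20
[7, 17, 17, 0] → max 17
[17, 17, 0, 12] → max 17
[17, 0, 12, 19] → max 19
[0, 12, 19, 13] → max 19
5 windows satisfy the condition.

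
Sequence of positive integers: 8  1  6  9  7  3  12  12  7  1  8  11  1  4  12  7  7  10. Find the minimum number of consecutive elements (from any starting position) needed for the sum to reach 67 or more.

add 8: running sum 8 < 67
add 1: running sum 9 < 67
add 6: running sum 15 < 67
add 9: running sum 24 < 67
add 7: running sum 31 < 67
add 3: running sum 34 < 67
add 12: running sum 46 < 67
add 12: running sum 58 < 67
add 7: running sum 65 < 67
add 1: running sum 66 < 67
add 8: shortest ending here [8, 1, 6, 9, 7, 3, 12, 12, 7, 1, 8] sum 74, len 11
add 11: shortest ending here [9, 7, 3, 12, 12, 7, 1, 8, 11] sum 70, len 9
add 1: shortest ending here [9, 7, 3, 12, 12, 7, 1, 8, 11, 1] sum 71, len 10
add 4: shortest ending here [9, 7, 3, 12, 12, 7, 1, 8, 11, 1, 4] sum 75, len 11
add 12: shortest ending here [12, 12, 7, 1, 8, 11, 1, 4, 12] sum 68, len 9
add 7: shortest ending here [12, 12, 7, 1, 8, 11, 1, 4, 12, 7] sum 75, len 10
add 7: shortest ending here [12, 7, 1, 8, 11, 1, 4, 12, 7, 7] sum 70, len 10
add 10: shortest ending here [7, 1, 8, 11, 1, 4, 12, 7, 7, 10] sum 68, len 10
Shortest qualifying length: 9.

9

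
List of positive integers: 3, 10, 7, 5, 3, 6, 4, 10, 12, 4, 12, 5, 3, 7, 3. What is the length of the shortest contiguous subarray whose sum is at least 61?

9

Extend right; whenever the sum reaches 61, record the length and shrink from the left:
add 3: running sum 3 < 61
add 10: running sum 13 < 61
add 7: running sum 20 < 61
add 5: running sum 25 < 61
add 3: running sum 28 < 61
add 6: running sum 34 < 61
add 4: running sum 38 < 61
add 10: running sum 48 < 61
add 12: running sum 60 < 61
end 9: [10, 7, 5, 3, 6, 4, 10, 12, 4] sum 61, len 9
end 10: [7, 5, 3, 6, 4, 10, 12, 4, 12] sum 63, len 9
end 11: [5, 3, 6, 4, 10, 12, 4, 12, 5] sum 61, len 9
end 12: [5, 3, 6, 4, 10, 12, 4, 12, 5, 3] sum 64, len 10
end 13: [6, 4, 10, 12, 4, 12, 5, 3, 7] sum 63, len 9
end 14: [6, 4, 10, 12, 4, 12, 5, 3, 7, 3] sum 66, len 10
Shortest qualifying length: 9.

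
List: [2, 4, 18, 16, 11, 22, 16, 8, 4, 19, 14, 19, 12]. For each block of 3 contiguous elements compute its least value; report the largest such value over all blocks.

(2, 4, 18) → min 2
(4, 18, 16) → min 4
(18, 16, 11) → min 11
(16, 11, 22) → min 11
(11, 22, 16) → min 11
(22, 16, 8) → min 8
(16, 8, 4) → min 4
(8, 4, 19) → min 4
(4, 19, 14) → min 4
(19, 14, 19) → min 14
(14, 19, 12) → min 12
Largest of these is 14.

14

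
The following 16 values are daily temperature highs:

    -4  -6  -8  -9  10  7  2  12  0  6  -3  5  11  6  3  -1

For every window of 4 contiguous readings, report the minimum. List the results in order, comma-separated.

Sliding a size-4 window across the 16 values:
[-4, -6, -8, -9] → min -9
[-6, -8, -9, 10] → min -9
[-8, -9, 10, 7] → min -9
[-9, 10, 7, 2] → min -9
[10, 7, 2, 12] → min 2
[7, 2, 12, 0] → min 0
[2, 12, 0, 6] → min 0
[12, 0, 6, -3] → min -3
[0, 6, -3, 5] → min -3
[6, -3, 5, 11] → min -3
[-3, 5, 11, 6] → min -3
[5, 11, 6, 3] → min 3
[11, 6, 3, -1] → min -1

-9, -9, -9, -9, 2, 0, 0, -3, -3, -3, -3, 3, -1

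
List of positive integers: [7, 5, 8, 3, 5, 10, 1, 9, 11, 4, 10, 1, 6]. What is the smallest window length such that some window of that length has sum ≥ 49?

7

add 7: running sum 7 < 49
add 5: running sum 12 < 49
add 8: running sum 20 < 49
add 3: running sum 23 < 49
add 5: running sum 28 < 49
add 10: running sum 38 < 49
add 1: running sum 39 < 49
add 9: running sum 48 < 49
add 11: shortest ending here [5, 8, 3, 5, 10, 1, 9, 11] sum 52, len 8
add 4: shortest ending here [8, 3, 5, 10, 1, 9, 11, 4] sum 51, len 8
add 10: shortest ending here [5, 10, 1, 9, 11, 4, 10] sum 50, len 7
add 1: shortest ending here [5, 10, 1, 9, 11, 4, 10, 1] sum 51, len 8
add 6: shortest ending here [10, 1, 9, 11, 4, 10, 1, 6] sum 52, len 8
Shortest qualifying length: 7.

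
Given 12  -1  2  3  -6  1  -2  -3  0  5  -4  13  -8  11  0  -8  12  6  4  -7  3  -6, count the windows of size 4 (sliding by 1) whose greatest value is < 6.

8

12 -1 2 3 → max 12
-1 2 3 -6 → max 3  < 6 ✓
2 3 -6 1 → max 3  < 6 ✓
3 -6 1 -2 → max 3  < 6 ✓
-6 1 -2 -3 → max 1  < 6 ✓
1 -2 -3 0 → max 1  < 6 ✓
-2 -3 0 5 → max 5  < 6 ✓
-3 0 5 -4 → max 5  < 6 ✓
0 5 -4 13 → max 13
5 -4 13 -8 → max 13
-4 13 -8 11 → max 13
13 -8 11 0 → max 13
-8 11 0 -8 → max 11
11 0 -8 12 → max 12
0 -8 12 6 → max 12
-8 12 6 4 → max 12
12 6 4 -7 → max 12
6 4 -7 3 → max 6
4 -7 3 -6 → max 4  < 6 ✓
8 windows satisfy the condition.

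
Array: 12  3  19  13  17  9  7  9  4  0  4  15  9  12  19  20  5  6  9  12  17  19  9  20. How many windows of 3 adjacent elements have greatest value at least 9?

(12, 3, 19) → max 19  ≥ 9 ✓
(3, 19, 13) → max 19  ≥ 9 ✓
(19, 13, 17) → max 19  ≥ 9 ✓
(13, 17, 9) → max 17  ≥ 9 ✓
(17, 9, 7) → max 17  ≥ 9 ✓
(9, 7, 9) → max 9  ≥ 9 ✓
(7, 9, 4) → max 9  ≥ 9 ✓
(9, 4, 0) → max 9  ≥ 9 ✓
(4, 0, 4) → max 4
(0, 4, 15) → max 15  ≥ 9 ✓
(4, 15, 9) → max 15  ≥ 9 ✓
(15, 9, 12) → max 15  ≥ 9 ✓
(9, 12, 19) → max 19  ≥ 9 ✓
(12, 19, 20) → max 20  ≥ 9 ✓
(19, 20, 5) → max 20  ≥ 9 ✓
(20, 5, 6) → max 20  ≥ 9 ✓
(5, 6, 9) → max 9  ≥ 9 ✓
(6, 9, 12) → max 12  ≥ 9 ✓
(9, 12, 17) → max 17  ≥ 9 ✓
(12, 17, 19) → max 19  ≥ 9 ✓
(17, 19, 9) → max 19  ≥ 9 ✓
(19, 9, 20) → max 20  ≥ 9 ✓
21 windows satisfy the condition.

21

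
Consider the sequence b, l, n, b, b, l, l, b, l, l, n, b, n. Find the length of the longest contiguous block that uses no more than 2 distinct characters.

Extend right; when distinct count exceeds 2, shrink from the left:
add b: window [b] (1 distinct), len 1
add l: window [b, l] (2 distinct), len 2
add n: window [l, n] (2 distinct), len 2
add b: window [n, b] (2 distinct), len 2
add b: window [n, b, b] (2 distinct), len 3
add l: window [b, b, l] (2 distinct), len 3
add l: window [b, b, l, l] (2 distinct), len 4
add b: window [b, b, l, l, b] (2 distinct), len 5
add l: window [b, b, l, l, b, l] (2 distinct), len 6
add l: window [b, b, l, l, b, l, l] (2 distinct), len 7
add n: window [l, l, n] (2 distinct), len 3
add b: window [n, b] (2 distinct), len 2
add n: window [n, b, n] (2 distinct), len 3
Longest length with ≤2 distinct: 7.

7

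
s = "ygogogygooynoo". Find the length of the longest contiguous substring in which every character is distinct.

[y] len 1
[y, g] len 2
[y, g, o] len 3
[o, g] len 2
[g, o] len 2
[o, g] len 2
[o, g, y] len 3
[y, g] len 2
[y, g, o] len 3
[o] len 1
[o, y] len 2
[o, y, n] len 3
[y, n, o] len 3
[o] len 1
Longest all-distinct length: 3.

3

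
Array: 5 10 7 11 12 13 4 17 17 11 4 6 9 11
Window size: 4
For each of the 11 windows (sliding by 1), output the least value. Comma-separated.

5, 7, 7, 4, 4, 4, 4, 4, 4, 4, 4

[5, 10, 7, 11] → min 5
[10, 7, 11, 12] → min 7
[7, 11, 12, 13] → min 7
[11, 12, 13, 4] → min 4
[12, 13, 4, 17] → min 4
[13, 4, 17, 17] → min 4
[4, 17, 17, 11] → min 4
[17, 17, 11, 4] → min 4
[17, 11, 4, 6] → min 4
[11, 4, 6, 9] → min 4
[4, 6, 9, 11] → min 4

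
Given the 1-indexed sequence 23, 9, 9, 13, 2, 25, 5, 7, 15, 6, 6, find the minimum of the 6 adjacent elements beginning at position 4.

2

Elements at indices 4..9: 13, 2, 25, 5, 7, 15
min(13, 2, 25, 5, 7, 15) = 2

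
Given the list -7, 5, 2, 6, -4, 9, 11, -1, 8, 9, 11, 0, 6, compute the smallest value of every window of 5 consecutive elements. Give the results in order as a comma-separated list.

-7, -4, -4, -4, -4, -1, -1, -1, 0

(-7, 5, 2, 6, -4) → min -7
(5, 2, 6, -4, 9) → min -4
(2, 6, -4, 9, 11) → min -4
(6, -4, 9, 11, -1) → min -4
(-4, 9, 11, -1, 8) → min -4
(9, 11, -1, 8, 9) → min -1
(11, -1, 8, 9, 11) → min -1
(-1, 8, 9, 11, 0) → min -1
(8, 9, 11, 0, 6) → min 0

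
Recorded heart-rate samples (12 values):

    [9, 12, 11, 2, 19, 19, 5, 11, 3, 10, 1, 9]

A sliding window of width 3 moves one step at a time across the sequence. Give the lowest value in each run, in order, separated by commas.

9, 2, 2, 2, 5, 5, 3, 3, 1, 1

(9, 12, 11) → min 9
(12, 11, 2) → min 2
(11, 2, 19) → min 2
(2, 19, 19) → min 2
(19, 19, 5) → min 5
(19, 5, 11) → min 5
(5, 11, 3) → min 3
(11, 3, 10) → min 3
(3, 10, 1) → min 1
(10, 1, 9) → min 1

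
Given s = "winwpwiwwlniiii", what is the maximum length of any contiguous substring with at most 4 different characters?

Extend right; when distinct count exceeds 4, shrink from the left:
[w] 1 distinct, len 1
[w, i] 2 distinct, len 2
[w, i, n] 3 distinct, len 3
[w, i, n, w] 3 distinct, len 4
[w, i, n, w, p] 4 distinct, len 5
[w, i, n, w, p, w] 4 distinct, len 6
[w, i, n, w, p, w, i] 4 distinct, len 7
[w, i, n, w, p, w, i, w] 4 distinct, len 8
[w, i, n, w, p, w, i, w, w] 4 distinct, len 9
[w, p, w, i, w, w, l] 4 distinct, len 7
[w, i, w, w, l, n] 4 distinct, len 6
[w, i, w, w, l, n, i] 4 distinct, len 7
[w, i, w, w, l, n, i, i] 4 distinct, len 8
[w, i, w, w, l, n, i, i, i] 4 distinct, len 9
[w, i, w, w, l, n, i, i, i, i] 4 distinct, len 10
Longest length with ≤4 distinct: 10.

10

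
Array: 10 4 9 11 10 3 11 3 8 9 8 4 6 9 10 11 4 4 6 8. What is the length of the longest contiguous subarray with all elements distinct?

add 10: [10] len 1
add 4: [10, 4] len 2
add 9: [10, 4, 9] len 3
add 11: [10, 4, 9, 11] len 4
add 10 (repeat 10, move left end past it): [4, 9, 11, 10] len 4
add 3: [4, 9, 11, 10, 3] len 5
add 11 (repeat 11, move left end past it): [10, 3, 11] len 3
add 3 (repeat 3, move left end past it): [11, 3] len 2
add 8: [11, 3, 8] len 3
add 9: [11, 3, 8, 9] len 4
add 8 (repeat 8, move left end past it): [9, 8] len 2
add 4: [9, 8, 4] len 3
add 6: [9, 8, 4, 6] len 4
add 9 (repeat 9, move left end past it): [8, 4, 6, 9] len 4
add 10: [8, 4, 6, 9, 10] len 5
add 11: [8, 4, 6, 9, 10, 11] len 6
add 4 (repeat 4, move left end past it): [6, 9, 10, 11, 4] len 5
add 4 (repeat 4, move left end past it): [4] len 1
add 6: [4, 6] len 2
add 8: [4, 6, 8] len 3
Longest all-distinct length: 6.

6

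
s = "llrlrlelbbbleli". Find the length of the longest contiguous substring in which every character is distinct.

3

add l: [l] len 1
add l (repeat l, move left end past it): [l] len 1
add r: [l, r] len 2
add l (repeat l, move left end past it): [r, l] len 2
add r (repeat r, move left end past it): [l, r] len 2
add l (repeat l, move left end past it): [r, l] len 2
add e: [r, l, e] len 3
add l (repeat l, move left end past it): [e, l] len 2
add b: [e, l, b] len 3
add b (repeat b, move left end past it): [b] len 1
add b (repeat b, move left end past it): [b] len 1
add l: [b, l] len 2
add e: [b, l, e] len 3
add l (repeat l, move left end past it): [e, l] len 2
add i: [e, l, i] len 3
Longest all-distinct length: 3.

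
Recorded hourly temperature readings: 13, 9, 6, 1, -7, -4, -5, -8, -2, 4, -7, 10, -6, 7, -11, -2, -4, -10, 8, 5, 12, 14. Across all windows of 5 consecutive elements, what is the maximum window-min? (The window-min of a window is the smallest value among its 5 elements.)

-7

[13, 9, 6, 1, -7] → min -7
[9, 6, 1, -7, -4] → min -7
[6, 1, -7, -4, -5] → min -7
[1, -7, -4, -5, -8] → min -8
[-7, -4, -5, -8, -2] → min -8
[-4, -5, -8, -2, 4] → min -8
[-5, -8, -2, 4, -7] → min -8
[-8, -2, 4, -7, 10] → min -8
[-2, 4, -7, 10, -6] → min -7
[4, -7, 10, -6, 7] → min -7
[-7, 10, -6, 7, -11] → min -11
[10, -6, 7, -11, -2] → min -11
[-6, 7, -11, -2, -4] → min -11
[7, -11, -2, -4, -10] → min -11
[-11, -2, -4, -10, 8] → min -11
[-2, -4, -10, 8, 5] → min -10
[-4, -10, 8, 5, 12] → min -10
[-10, 8, 5, 12, 14] → min -10
Maximum of these is -7.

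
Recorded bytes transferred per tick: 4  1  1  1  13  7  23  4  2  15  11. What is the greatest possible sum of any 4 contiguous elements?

[4, 1, 1, 1] → sum 7
[1, 1, 1, 13] → sum 16
[1, 1, 13, 7] → sum 22
[1, 13, 7, 23] → sum 44
[13, 7, 23, 4] → sum 47
[7, 23, 4, 2] → sum 36
[23, 4, 2, 15] → sum 44
[4, 2, 15, 11] → sum 32
Greatest of these is 47.

47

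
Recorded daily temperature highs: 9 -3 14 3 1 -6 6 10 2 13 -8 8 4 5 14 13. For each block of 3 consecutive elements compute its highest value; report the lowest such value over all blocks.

3

Window maxs for each of the 14 positions:
[9, -3, 14] → max 14
[-3, 14, 3] → max 14
[14, 3, 1] → max 14
[3, 1, -6] → max 3
[1, -6, 6] → max 6
[-6, 6, 10] → max 10
[6, 10, 2] → max 10
[10, 2, 13] → max 13
[2, 13, -8] → max 13
[13, -8, 8] → max 13
[-8, 8, 4] → max 8
[8, 4, 5] → max 8
[4, 5, 14] → max 14
[5, 14, 13] → max 14
Lowest of these is 3.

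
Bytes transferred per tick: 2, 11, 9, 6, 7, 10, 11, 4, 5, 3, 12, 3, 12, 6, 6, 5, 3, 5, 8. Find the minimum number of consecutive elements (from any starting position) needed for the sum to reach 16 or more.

2

Extend right; whenever the sum reaches 16, record the length and shrink from the left:
add 2: running sum 2 < 16
add 11: running sum 13 < 16
end 2: [11, 9] sum 20, len 2
end 3: [11, 9, 6] sum 26, len 3
end 4: [9, 6, 7] sum 22, len 3
end 5: [7, 10] sum 17, len 2
end 6: [10, 11] sum 21, len 2
end 7: [10, 11, 4] sum 25, len 3
end 8: [11, 4, 5] sum 20, len 3
end 9: [11, 4, 5, 3] sum 23, len 4
end 10: [5, 3, 12] sum 20, len 3
end 11: [3, 12, 3] sum 18, len 3
end 12: [12, 3, 12] sum 27, len 3
end 13: [12, 6] sum 18, len 2
end 14: [12, 6, 6] sum 24, len 3
end 15: [6, 6, 5] sum 17, len 3
end 16: [6, 6, 5, 3] sum 20, len 4
end 17: [6, 5, 3, 5] sum 19, len 4
end 18: [3, 5, 8] sum 16, len 3
Shortest qualifying length: 2.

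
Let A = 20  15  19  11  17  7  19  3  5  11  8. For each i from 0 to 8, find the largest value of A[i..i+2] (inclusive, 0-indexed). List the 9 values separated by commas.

Sliding a size-3 window across the 11 values:
20 15 19 → max 20
15 19 11 → max 19
19 11 17 → max 19
11 17 7 → max 17
17 7 19 → max 19
7 19 3 → max 19
19 3 5 → max 19
3 5 11 → max 11
5 11 8 → max 11

20, 19, 19, 17, 19, 19, 19, 11, 11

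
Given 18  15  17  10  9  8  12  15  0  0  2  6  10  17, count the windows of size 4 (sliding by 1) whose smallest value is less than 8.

6

(18, 15, 17, 10) → min 10
(15, 17, 10, 9) → min 9
(17, 10, 9, 8) → min 8
(10, 9, 8, 12) → min 8
(9, 8, 12, 15) → min 8
(8, 12, 15, 0) → min 0  < 8 ✓
(12, 15, 0, 0) → min 0  < 8 ✓
(15, 0, 0, 2) → min 0  < 8 ✓
(0, 0, 2, 6) → min 0  < 8 ✓
(0, 2, 6, 10) → min 0  < 8 ✓
(2, 6, 10, 17) → min 2  < 8 ✓
6 windows satisfy the condition.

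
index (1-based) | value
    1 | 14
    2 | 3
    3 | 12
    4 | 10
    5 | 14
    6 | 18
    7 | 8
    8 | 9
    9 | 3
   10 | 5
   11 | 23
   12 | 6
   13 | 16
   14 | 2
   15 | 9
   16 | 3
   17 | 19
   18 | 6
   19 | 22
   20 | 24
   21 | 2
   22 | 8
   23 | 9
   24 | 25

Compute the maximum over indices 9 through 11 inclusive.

23

Elements at indices 9..11: 3, 5, 23
max(3, 5, 23) = 23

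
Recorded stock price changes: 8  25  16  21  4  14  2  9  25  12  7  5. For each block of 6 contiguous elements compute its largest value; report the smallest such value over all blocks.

(8, 25, 16, 21, 4, 14) → max 25
(25, 16, 21, 4, 14, 2) → max 25
(16, 21, 4, 14, 2, 9) → max 21
(21, 4, 14, 2, 9, 25) → max 25
(4, 14, 2, 9, 25, 12) → max 25
(14, 2, 9, 25, 12, 7) → max 25
(2, 9, 25, 12, 7, 5) → max 25
Smallest of these is 21.

21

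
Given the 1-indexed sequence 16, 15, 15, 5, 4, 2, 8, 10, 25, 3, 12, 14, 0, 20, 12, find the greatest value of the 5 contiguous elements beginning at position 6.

Elements at indices 6..10: 2, 8, 10, 25, 3
max(2, 8, 10, 25, 3) = 25

25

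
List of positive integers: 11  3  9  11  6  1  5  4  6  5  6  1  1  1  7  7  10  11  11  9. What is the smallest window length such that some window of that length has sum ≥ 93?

16

add 11: running sum 11 < 93
add 3: running sum 14 < 93
add 9: running sum 23 < 93
add 11: running sum 34 < 93
add 6: running sum 40 < 93
add 1: running sum 41 < 93
add 5: running sum 46 < 93
add 4: running sum 50 < 93
add 6: running sum 56 < 93
add 5: running sum 61 < 93
add 6: running sum 67 < 93
add 1: running sum 68 < 93
add 1: running sum 69 < 93
add 1: running sum 70 < 93
add 7: running sum 77 < 93
add 7: running sum 84 < 93
add 10: shortest ending here [11, 3, 9, 11, 6, 1, 5, 4, 6, 5, 6, 1, 1, 1, 7, 7, 10] sum 94, len 17
add 11: shortest ending here [3, 9, 11, 6, 1, 5, 4, 6, 5, 6, 1, 1, 1, 7, 7, 10, 11] sum 94, len 17
add 11: shortest ending here [11, 6, 1, 5, 4, 6, 5, 6, 1, 1, 1, 7, 7, 10, 11, 11] sum 93, len 16
add 9: shortest ending here [11, 6, 1, 5, 4, 6, 5, 6, 1, 1, 1, 7, 7, 10, 11, 11, 9] sum 102, len 17
Shortest qualifying length: 16.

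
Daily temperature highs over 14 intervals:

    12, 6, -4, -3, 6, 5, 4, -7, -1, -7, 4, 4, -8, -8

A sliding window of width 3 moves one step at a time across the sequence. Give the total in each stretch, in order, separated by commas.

(12, 6, -4) → sum 14
(6, -4, -3) → sum -1
(-4, -3, 6) → sum -1
(-3, 6, 5) → sum 8
(6, 5, 4) → sum 15
(5, 4, -7) → sum 2
(4, -7, -1) → sum -4
(-7, -1, -7) → sum -15
(-1, -7, 4) → sum -4
(-7, 4, 4) → sum 1
(4, 4, -8) → sum 0
(4, -8, -8) → sum -12

14, -1, -1, 8, 15, 2, -4, -15, -4, 1, 0, -12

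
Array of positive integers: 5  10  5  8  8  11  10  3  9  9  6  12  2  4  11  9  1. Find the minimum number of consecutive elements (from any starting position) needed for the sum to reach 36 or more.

4

add 5: running sum 5 < 36
add 10: running sum 15 < 36
add 5: running sum 20 < 36
add 8: running sum 28 < 36
add 8: shortest ending here [5, 10, 5, 8, 8] sum 36, len 5
add 11: shortest ending here [10, 5, 8, 8, 11] sum 42, len 5
add 10: shortest ending here [8, 8, 11, 10] sum 37, len 4
add 3: shortest ending here [8, 8, 11, 10, 3] sum 40, len 5
add 9: shortest ending here [8, 11, 10, 3, 9] sum 41, len 5
add 9: shortest ending here [11, 10, 3, 9, 9] sum 42, len 5
add 6: shortest ending here [10, 3, 9, 9, 6] sum 37, len 5
add 12: shortest ending here [9, 9, 6, 12] sum 36, len 4
add 2: shortest ending here [9, 9, 6, 12, 2] sum 38, len 5
add 4: shortest ending here [9, 9, 6, 12, 2, 4] sum 42, len 6
add 11: shortest ending here [9, 6, 12, 2, 4, 11] sum 44, len 6
add 9: shortest ending here [12, 2, 4, 11, 9] sum 38, len 5
add 1: shortest ending here [12, 2, 4, 11, 9, 1] sum 39, len 6
Shortest qualifying length: 4.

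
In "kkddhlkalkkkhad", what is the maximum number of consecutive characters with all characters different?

5

add k: [k] len 1
add k (repeat k, move left end past it): [k] len 1
add d: [k, d] len 2
add d (repeat d, move left end past it): [d] len 1
add h: [d, h] len 2
add l: [d, h, l] len 3
add k: [d, h, l, k] len 4
add a: [d, h, l, k, a] len 5
add l (repeat l, move left end past it): [k, a, l] len 3
add k (repeat k, move left end past it): [a, l, k] len 3
add k (repeat k, move left end past it): [k] len 1
add k (repeat k, move left end past it): [k] len 1
add h: [k, h] len 2
add a: [k, h, a] len 3
add d: [k, h, a, d] len 4
Longest all-distinct length: 5.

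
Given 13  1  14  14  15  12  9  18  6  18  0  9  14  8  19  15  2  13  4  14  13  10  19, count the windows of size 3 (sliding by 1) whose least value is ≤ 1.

5

13 1 14 → min 1  ≤ 1 ✓
1 14 14 → min 1  ≤ 1 ✓
14 14 15 → min 14
14 15 12 → min 12
15 12 9 → min 9
12 9 18 → min 9
9 18 6 → min 6
18 6 18 → min 6
6 18 0 → min 0  ≤ 1 ✓
18 0 9 → min 0  ≤ 1 ✓
0 9 14 → min 0  ≤ 1 ✓
9 14 8 → min 8
14 8 19 → min 8
8 19 15 → min 8
19 15 2 → min 2
15 2 13 → min 2
2 13 4 → min 2
13 4 14 → min 4
4 14 13 → min 4
14 13 10 → min 10
13 10 19 → min 10
5 windows satisfy the condition.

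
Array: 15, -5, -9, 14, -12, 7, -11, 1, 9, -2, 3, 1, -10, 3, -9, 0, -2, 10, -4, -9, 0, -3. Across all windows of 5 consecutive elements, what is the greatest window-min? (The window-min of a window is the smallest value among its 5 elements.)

(15, -5, -9, 14, -12) → min -12
(-5, -9, 14, -12, 7) → min -12
(-9, 14, -12, 7, -11) → min -12
(14, -12, 7, -11, 1) → min -12
(-12, 7, -11, 1, 9) → min -12
(7, -11, 1, 9, -2) → min -11
(-11, 1, 9, -2, 3) → min -11
(1, 9, -2, 3, 1) → min -2
(9, -2, 3, 1, -10) → min -10
(-2, 3, 1, -10, 3) → min -10
(3, 1, -10, 3, -9) → min -10
(1, -10, 3, -9, 0) → min -10
(-10, 3, -9, 0, -2) → min -10
(3, -9, 0, -2, 10) → min -9
(-9, 0, -2, 10, -4) → min -9
(0, -2, 10, -4, -9) → min -9
(-2, 10, -4, -9, 0) → min -9
(10, -4, -9, 0, -3) → min -9
Greatest of these is -2.

-2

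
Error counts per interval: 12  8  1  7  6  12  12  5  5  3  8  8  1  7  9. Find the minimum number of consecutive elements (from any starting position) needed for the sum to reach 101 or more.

add 12: running sum 12 < 101
add 8: running sum 20 < 101
add 1: running sum 21 < 101
add 7: running sum 28 < 101
add 6: running sum 34 < 101
add 12: running sum 46 < 101
add 12: running sum 58 < 101
add 5: running sum 63 < 101
add 5: running sum 68 < 101
add 3: running sum 71 < 101
add 8: running sum 79 < 101
add 8: running sum 87 < 101
add 1: running sum 88 < 101
add 7: running sum 95 < 101
end 14: [12, 8, 1, 7, 6, 12, 12, 5, 5, 3, 8, 8, 1, 7, 9] sum 104, len 15
Shortest qualifying length: 15.

15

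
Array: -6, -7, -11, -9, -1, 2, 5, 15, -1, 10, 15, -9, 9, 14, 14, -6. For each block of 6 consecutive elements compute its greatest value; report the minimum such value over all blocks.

-6 -7 -11 -9 -1 2 → max 2
-7 -11 -9 -1 2 5 → max 5
-11 -9 -1 2 5 15 → max 15
-9 -1 2 5 15 -1 → max 15
-1 2 5 15 -1 10 → max 15
2 5 15 -1 10 15 → max 15
5 15 -1 10 15 -9 → max 15
15 -1 10 15 -9 9 → max 15
-1 10 15 -9 9 14 → max 15
10 15 -9 9 14 14 → max 15
15 -9 9 14 14 -6 → max 15
Minimum of these is 2.

2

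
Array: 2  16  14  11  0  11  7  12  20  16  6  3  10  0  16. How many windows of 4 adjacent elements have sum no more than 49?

(2, 16, 14, 11) → sum 43  ≤ 49 ✓
(16, 14, 11, 0) → sum 41  ≤ 49 ✓
(14, 11, 0, 11) → sum 36  ≤ 49 ✓
(11, 0, 11, 7) → sum 29  ≤ 49 ✓
(0, 11, 7, 12) → sum 30  ≤ 49 ✓
(11, 7, 12, 20) → sum 50
(7, 12, 20, 16) → sum 55
(12, 20, 16, 6) → sum 54
(20, 16, 6, 3) → sum 45  ≤ 49 ✓
(16, 6, 3, 10) → sum 35  ≤ 49 ✓
(6, 3, 10, 0) → sum 19  ≤ 49 ✓
(3, 10, 0, 16) → sum 29  ≤ 49 ✓
9 windows satisfy the condition.

9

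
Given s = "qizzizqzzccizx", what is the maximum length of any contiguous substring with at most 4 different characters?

13

[q] 1 distinct, len 1
[q, i] 2 distinct, len 2
[q, i, z] 3 distinct, len 3
[q, i, z, z] 3 distinct, len 4
[q, i, z, z, i] 3 distinct, len 5
[q, i, z, z, i, z] 3 distinct, len 6
[q, i, z, z, i, z, q] 3 distinct, len 7
[q, i, z, z, i, z, q, z] 3 distinct, len 8
[q, i, z, z, i, z, q, z, z] 3 distinct, len 9
[q, i, z, z, i, z, q, z, z, c] 4 distinct, len 10
[q, i, z, z, i, z, q, z, z, c, c] 4 distinct, len 11
[q, i, z, z, i, z, q, z, z, c, c, i] 4 distinct, len 12
[q, i, z, z, i, z, q, z, z, c, c, i, z] 4 distinct, len 13
[z, z, c, c, i, z, x] 4 distinct, len 7
Longest length with ≤4 distinct: 13.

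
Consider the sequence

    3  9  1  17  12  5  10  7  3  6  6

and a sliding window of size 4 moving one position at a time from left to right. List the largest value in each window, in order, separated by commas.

Sliding a size-4 window across the 11 values:
[3, 9, 1, 17] → max 17
[9, 1, 17, 12] → max 17
[1, 17, 12, 5] → max 17
[17, 12, 5, 10] → max 17
[12, 5, 10, 7] → max 12
[5, 10, 7, 3] → max 10
[10, 7, 3, 6] → max 10
[7, 3, 6, 6] → max 7

17, 17, 17, 17, 12, 10, 10, 7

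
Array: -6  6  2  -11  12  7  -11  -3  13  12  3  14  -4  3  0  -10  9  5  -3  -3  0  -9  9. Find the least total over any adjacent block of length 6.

[-6, 6, 2, -11, 12, 7] → sum 10
[6, 2, -11, 12, 7, -11] → sum 5
[2, -11, 12, 7, -11, -3] → sum -4
[-11, 12, 7, -11, -3, 13] → sum 7
[12, 7, -11, -3, 13, 12] → sum 30
[7, -11, -3, 13, 12, 3] → sum 21
[-11, -3, 13, 12, 3, 14] → sum 28
[-3, 13, 12, 3, 14, -4] → sum 35
[13, 12, 3, 14, -4, 3] → sum 41
[12, 3, 14, -4, 3, 0] → sum 28
[3, 14, -4, 3, 0, -10] → sum 6
[14, -4, 3, 0, -10, 9] → sum 12
[-4, 3, 0, -10, 9, 5] → sum 3
[3, 0, -10, 9, 5, -3] → sum 4
[0, -10, 9, 5, -3, -3] → sum -2
[-10, 9, 5, -3, -3, 0] → sum -2
[9, 5, -3, -3, 0, -9] → sum -1
[5, -3, -3, 0, -9, 9] → sum -1
Least of these is -4.

-4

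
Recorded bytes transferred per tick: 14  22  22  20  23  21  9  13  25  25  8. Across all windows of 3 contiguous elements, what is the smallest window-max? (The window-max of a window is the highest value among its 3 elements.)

21

[14, 22, 22] → max 22
[22, 22, 20] → max 22
[22, 20, 23] → max 23
[20, 23, 21] → max 23
[23, 21, 9] → max 23
[21, 9, 13] → max 21
[9, 13, 25] → max 25
[13, 25, 25] → max 25
[25, 25, 8] → max 25
Smallest of these is 21.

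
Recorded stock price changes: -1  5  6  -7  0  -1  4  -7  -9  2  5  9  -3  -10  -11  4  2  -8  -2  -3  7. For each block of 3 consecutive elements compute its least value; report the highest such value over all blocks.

2

Window mins for each of the 19 positions:
-1 5 6 → min -1
5 6 -7 → min -7
6 -7 0 → min -7
-7 0 -1 → min -7
0 -1 4 → min -1
-1 4 -7 → min -7
4 -7 -9 → min -9
-7 -9 2 → min -9
-9 2 5 → min -9
2 5 9 → min 2
5 9 -3 → min -3
9 -3 -10 → min -10
-3 -10 -11 → min -11
-10 -11 4 → min -11
-11 4 2 → min -11
4 2 -8 → min -8
2 -8 -2 → min -8
-8 -2 -3 → min -8
-2 -3 7 → min -3
Highest of these is 2.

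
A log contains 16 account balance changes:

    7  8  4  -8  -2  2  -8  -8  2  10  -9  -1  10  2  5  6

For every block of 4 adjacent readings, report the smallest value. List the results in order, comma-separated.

(7, 8, 4, -8) → min -8
(8, 4, -8, -2) → min -8
(4, -8, -2, 2) → min -8
(-8, -2, 2, -8) → min -8
(-2, 2, -8, -8) → min -8
(2, -8, -8, 2) → min -8
(-8, -8, 2, 10) → min -8
(-8, 2, 10, -9) → min -9
(2, 10, -9, -1) → min -9
(10, -9, -1, 10) → min -9
(-9, -1, 10, 2) → min -9
(-1, 10, 2, 5) → min -1
(10, 2, 5, 6) → min 2

-8, -8, -8, -8, -8, -8, -8, -9, -9, -9, -9, -1, 2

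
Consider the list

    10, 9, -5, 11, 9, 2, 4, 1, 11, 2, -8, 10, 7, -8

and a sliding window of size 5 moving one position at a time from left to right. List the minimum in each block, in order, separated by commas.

Sliding a size-5 window across the 14 values:
(10, 9, -5, 11, 9) → min -5
(9, -5, 11, 9, 2) → min -5
(-5, 11, 9, 2, 4) → min -5
(11, 9, 2, 4, 1) → min 1
(9, 2, 4, 1, 11) → min 1
(2, 4, 1, 11, 2) → min 1
(4, 1, 11, 2, -8) → min -8
(1, 11, 2, -8, 10) → min -8
(11, 2, -8, 10, 7) → min -8
(2, -8, 10, 7, -8) → min -8

-5, -5, -5, 1, 1, 1, -8, -8, -8, -8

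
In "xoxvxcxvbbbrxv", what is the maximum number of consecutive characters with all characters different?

[x] len 1
[x, o] len 2
[o, x] len 2
[o, x, v] len 3
[v, x] len 2
[v, x, c] len 3
[c, x] len 2
[c, x, v] len 3
[c, x, v, b] len 4
[b] len 1
[b] len 1
[b, r] len 2
[b, r, x] len 3
[b, r, x, v] len 4
Longest all-distinct length: 4.

4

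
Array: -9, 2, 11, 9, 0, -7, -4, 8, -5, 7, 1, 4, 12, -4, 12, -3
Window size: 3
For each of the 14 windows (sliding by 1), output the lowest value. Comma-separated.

-9, 2, 0, -7, -7, -7, -5, -5, -5, 1, 1, -4, -4, -4

(-9, 2, 11) → min -9
(2, 11, 9) → min 2
(11, 9, 0) → min 0
(9, 0, -7) → min -7
(0, -7, -4) → min -7
(-7, -4, 8) → min -7
(-4, 8, -5) → min -5
(8, -5, 7) → min -5
(-5, 7, 1) → min -5
(7, 1, 4) → min 1
(1, 4, 12) → min 1
(4, 12, -4) → min -4
(12, -4, 12) → min -4
(-4, 12, -3) → min -4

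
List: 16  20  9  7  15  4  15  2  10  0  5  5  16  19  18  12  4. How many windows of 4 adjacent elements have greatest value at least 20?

2

[16, 20, 9, 7] → max 20  ≥ 20 ✓
[20, 9, 7, 15] → max 20  ≥ 20 ✓
[9, 7, 15, 4] → max 15
[7, 15, 4, 15] → max 15
[15, 4, 15, 2] → max 15
[4, 15, 2, 10] → max 15
[15, 2, 10, 0] → max 15
[2, 10, 0, 5] → max 10
[10, 0, 5, 5] → max 10
[0, 5, 5, 16] → max 16
[5, 5, 16, 19] → max 19
[5, 16, 19, 18] → max 19
[16, 19, 18, 12] → max 19
[19, 18, 12, 4] → max 19
2 windows satisfy the condition.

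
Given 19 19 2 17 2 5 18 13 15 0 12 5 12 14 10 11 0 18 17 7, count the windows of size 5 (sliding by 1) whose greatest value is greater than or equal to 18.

10

(19, 19, 2, 17, 2) → max 19  ≥ 18 ✓
(19, 2, 17, 2, 5) → max 19  ≥ 18 ✓
(2, 17, 2, 5, 18) → max 18  ≥ 18 ✓
(17, 2, 5, 18, 13) → max 18  ≥ 18 ✓
(2, 5, 18, 13, 15) → max 18  ≥ 18 ✓
(5, 18, 13, 15, 0) → max 18  ≥ 18 ✓
(18, 13, 15, 0, 12) → max 18  ≥ 18 ✓
(13, 15, 0, 12, 5) → max 15
(15, 0, 12, 5, 12) → max 15
(0, 12, 5, 12, 14) → max 14
(12, 5, 12, 14, 10) → max 14
(5, 12, 14, 10, 11) → max 14
(12, 14, 10, 11, 0) → max 14
(14, 10, 11, 0, 18) → max 18  ≥ 18 ✓
(10, 11, 0, 18, 17) → max 18  ≥ 18 ✓
(11, 0, 18, 17, 7) → max 18  ≥ 18 ✓
10 windows satisfy the condition.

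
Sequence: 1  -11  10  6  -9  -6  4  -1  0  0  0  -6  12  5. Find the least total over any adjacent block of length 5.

[1, -11, 10, 6, -9] → sum -3
[-11, 10, 6, -9, -6] → sum -10
[10, 6, -9, -6, 4] → sum 5
[6, -9, -6, 4, -1] → sum -6
[-9, -6, 4, -1, 0] → sum -12
[-6, 4, -1, 0, 0] → sum -3
[4, -1, 0, 0, 0] → sum 3
[-1, 0, 0, 0, -6] → sum -7
[0, 0, 0, -6, 12] → sum 6
[0, 0, -6, 12, 5] → sum 11
Least of these is -12.

-12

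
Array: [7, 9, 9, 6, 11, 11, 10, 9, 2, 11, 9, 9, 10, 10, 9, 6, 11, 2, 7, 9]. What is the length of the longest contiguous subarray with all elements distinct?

6

[7] len 1
[7, 9] len 2
[9] len 1
[9, 6] len 2
[9, 6, 11] len 3
[11] len 1
[11, 10] len 2
[11, 10, 9] len 3
[11, 10, 9, 2] len 4
[10, 9, 2, 11] len 4
[2, 11, 9] len 3
[9] len 1
[9, 10] len 2
[10] len 1
[10, 9] len 2
[10, 9, 6] len 3
[10, 9, 6, 11] len 4
[10, 9, 6, 11, 2] len 5
[10, 9, 6, 11, 2, 7] len 6
[6, 11, 2, 7, 9] len 5
Longest all-distinct length: 6.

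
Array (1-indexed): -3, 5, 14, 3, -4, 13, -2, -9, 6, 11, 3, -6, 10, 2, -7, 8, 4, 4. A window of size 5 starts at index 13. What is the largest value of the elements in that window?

10

Elements at indices 13..17: 10, 2, -7, 8, 4
max(10, 2, -7, 8, 4) = 10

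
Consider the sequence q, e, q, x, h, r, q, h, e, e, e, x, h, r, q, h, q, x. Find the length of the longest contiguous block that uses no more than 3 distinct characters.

add q: window [q] (1 distinct), len 1
add e: window [q, e] (2 distinct), len 2
add q: window [q, e, q] (2 distinct), len 3
add x: window [q, e, q, x] (3 distinct), len 4
add h: window [q, x, h] (3 distinct), len 3
add r: window [x, h, r] (3 distinct), len 3
add q: window [h, r, q] (3 distinct), len 3
add h: window [h, r, q, h] (3 distinct), len 4
add e: window [q, h, e] (3 distinct), len 3
add e: window [q, h, e, e] (3 distinct), len 4
add e: window [q, h, e, e, e] (3 distinct), len 5
add x: window [h, e, e, e, x] (3 distinct), len 5
add h: window [h, e, e, e, x, h] (3 distinct), len 6
add r: window [x, h, r] (3 distinct), len 3
add q: window [h, r, q] (3 distinct), len 3
add h: window [h, r, q, h] (3 distinct), len 4
add q: window [h, r, q, h, q] (3 distinct), len 5
add x: window [q, h, q, x] (3 distinct), len 4
Longest length with ≤3 distinct: 6.

6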